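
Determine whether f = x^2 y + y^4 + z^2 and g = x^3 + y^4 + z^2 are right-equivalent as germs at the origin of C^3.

The Hessian of f at 0 has rank 1. Corank 2; j^3 = x^2*y has shape L^2 M (L != M), so D-series; mu = 5 gives D_5. The Hessian of g at 0 has rank 1. Corank 2; j^3 = x^3 is a perfect cube, so E-series; the 4-jet and mu = 6 give E_6. f is D_5 but g is E_6, hence not right-equivalent.

No.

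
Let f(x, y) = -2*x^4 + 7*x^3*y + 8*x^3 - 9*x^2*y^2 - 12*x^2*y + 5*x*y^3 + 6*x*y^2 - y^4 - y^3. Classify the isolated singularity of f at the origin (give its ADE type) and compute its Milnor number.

The Hessian of f at 0 has rank 0. Corank 2; j^3 = (2*x - y)^3 is a perfect cube, so E-series; the 4-jet and mu = 7 give E_7.

Type E7, Milnor number mu = 7.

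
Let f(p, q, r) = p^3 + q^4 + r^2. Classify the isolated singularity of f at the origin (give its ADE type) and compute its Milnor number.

Type E_{6}, Milnor number mu = 6.

The Hessian of f at 0 has rank 1. Corank 2; j^3 = p^3 is a perfect cube, so E-series; the 4-jet and mu = 6 give E_6.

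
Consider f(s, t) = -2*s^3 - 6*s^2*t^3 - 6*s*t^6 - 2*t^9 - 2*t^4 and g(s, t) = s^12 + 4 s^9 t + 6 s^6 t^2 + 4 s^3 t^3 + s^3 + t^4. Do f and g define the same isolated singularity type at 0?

Yes.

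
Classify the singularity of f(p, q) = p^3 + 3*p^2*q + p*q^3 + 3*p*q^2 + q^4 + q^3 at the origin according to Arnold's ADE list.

E7

The Hessian of f at 0 has rank 0. Corank 2; j^3 = (p + q)^3 is a perfect cube, so E-series; the 4-jet and mu = 7 give E_7.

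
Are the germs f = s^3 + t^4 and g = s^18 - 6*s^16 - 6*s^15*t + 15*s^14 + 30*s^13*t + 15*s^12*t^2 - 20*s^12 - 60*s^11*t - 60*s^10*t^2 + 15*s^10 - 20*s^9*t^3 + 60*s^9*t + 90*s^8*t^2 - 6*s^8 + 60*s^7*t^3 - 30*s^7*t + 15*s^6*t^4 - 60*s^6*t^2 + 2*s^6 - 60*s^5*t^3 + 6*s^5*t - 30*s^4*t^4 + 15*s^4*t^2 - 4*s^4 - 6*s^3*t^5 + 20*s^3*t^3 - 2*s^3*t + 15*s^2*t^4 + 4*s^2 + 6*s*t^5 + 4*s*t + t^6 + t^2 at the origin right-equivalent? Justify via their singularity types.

The Hessian of f at 0 has rank 0. Corank 2; j^3 = s^3 is a perfect cube, so E-series; the 4-jet and mu = 6 give E_6. The Hessian of g at 0 has rank 1. Corank 1: A-series; mu = 5 gives A_5. f is E_6 but g is A_5, hence not right-equivalent.

No.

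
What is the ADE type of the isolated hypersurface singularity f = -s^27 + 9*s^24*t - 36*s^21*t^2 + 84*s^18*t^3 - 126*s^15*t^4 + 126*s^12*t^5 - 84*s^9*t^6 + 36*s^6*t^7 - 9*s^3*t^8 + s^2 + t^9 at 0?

The Hessian of f at 0 has rank 1. Corank 1: A-series; mu = 8 gives A_8.

A_{8}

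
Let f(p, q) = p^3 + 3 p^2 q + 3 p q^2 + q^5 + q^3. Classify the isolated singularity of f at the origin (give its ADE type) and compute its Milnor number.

The Hessian of f at 0 is [[0, 0], [0, 0]] with rank 0, so corank 2. A Groebner basis of the Jacobian ideal J(f) in C{p,q} is {q^4, p^2 + 2*p*q + q^2}; counting standard monomials gives mu = 8. Corank 2; j^3 = (p + q)^3 is a perfect cube, so E-series; the 5-jet and mu = 8 give E_8.

Type E8, Milnor number mu = 8.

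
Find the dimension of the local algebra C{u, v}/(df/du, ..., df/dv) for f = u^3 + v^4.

The Hessian of f at 0 has rank 0. Corank 2; j^3 = u^3 is a perfect cube, so E-series; the 4-jet and mu = 6 give E_6.

6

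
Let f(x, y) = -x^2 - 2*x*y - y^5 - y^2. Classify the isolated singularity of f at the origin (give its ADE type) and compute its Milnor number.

Type A_{4}, Milnor number mu = 4.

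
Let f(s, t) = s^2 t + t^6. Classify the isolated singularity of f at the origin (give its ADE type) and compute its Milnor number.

The Hessian of f at 0 has rank 0. Corank 2; j^3 = s^2*t has shape L^2 M (L != M), so D-series; mu = 7 gives D_7.

Type D7, Milnor number mu = 7.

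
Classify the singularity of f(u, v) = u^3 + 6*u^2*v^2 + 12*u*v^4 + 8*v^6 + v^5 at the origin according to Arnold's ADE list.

E_{8}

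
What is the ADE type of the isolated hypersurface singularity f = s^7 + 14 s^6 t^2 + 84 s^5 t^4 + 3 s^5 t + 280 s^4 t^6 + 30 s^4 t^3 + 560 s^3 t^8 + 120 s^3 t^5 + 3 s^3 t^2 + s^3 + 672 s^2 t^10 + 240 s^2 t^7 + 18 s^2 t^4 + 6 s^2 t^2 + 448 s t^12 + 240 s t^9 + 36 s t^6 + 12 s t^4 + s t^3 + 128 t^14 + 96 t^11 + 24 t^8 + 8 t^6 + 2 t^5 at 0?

The Hessian of f at 0 has rank 0. Corank 2; j^3 = s^3 is a perfect cube, so E-series; the 4-jet and mu = 7 give E_7.

E_7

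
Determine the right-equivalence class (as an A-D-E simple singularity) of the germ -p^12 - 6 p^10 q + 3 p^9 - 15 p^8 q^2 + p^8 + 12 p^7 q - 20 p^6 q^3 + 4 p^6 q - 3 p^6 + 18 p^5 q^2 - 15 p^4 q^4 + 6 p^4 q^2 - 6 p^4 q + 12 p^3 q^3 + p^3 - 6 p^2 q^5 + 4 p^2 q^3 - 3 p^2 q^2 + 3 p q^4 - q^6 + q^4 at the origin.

The Hessian of f at 0 is [[0, 0], [0, 0]] with rank 0, so corank 2. A Groebner basis of the Jacobian ideal J(f) in C{p,q} is {p^3, p^2*q, -p^2/2 + p*q^2, q^3}; counting standard monomials gives mu = 6. Corank 2; j^3 = p^3 is a perfect cube, so E-series; the 4-jet and mu = 6 give E_6.

E6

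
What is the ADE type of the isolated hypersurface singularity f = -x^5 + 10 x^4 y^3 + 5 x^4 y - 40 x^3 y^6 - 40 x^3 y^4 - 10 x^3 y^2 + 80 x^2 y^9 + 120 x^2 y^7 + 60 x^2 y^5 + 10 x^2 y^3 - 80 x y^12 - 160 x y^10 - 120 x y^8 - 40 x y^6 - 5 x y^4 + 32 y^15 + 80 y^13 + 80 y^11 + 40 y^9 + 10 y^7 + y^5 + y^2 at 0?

A_4

The Hessian of f at 0 has rank 1. Corank 1: A-series; mu = 4 gives A_4.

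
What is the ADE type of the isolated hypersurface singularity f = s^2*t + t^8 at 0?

The Hessian of f at 0 is [[0, 0], [0, 0]] with rank 0, so corank 2. A Groebner basis of the Jacobian ideal J(f) in C{s,t} is {s^2/8 + t^7, s^3, s*t}; counting standard monomials gives mu = 9. Corank 2; j^3 = s^2*t has shape L^2 M (L != M), so D-series; mu = 9 gives D_9.

D_{9}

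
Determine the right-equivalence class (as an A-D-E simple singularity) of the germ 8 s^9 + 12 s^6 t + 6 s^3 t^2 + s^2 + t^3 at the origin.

A_2

The Hessian of f at 0 has rank 1. Corank 1: A-series; mu = 2 gives A_2.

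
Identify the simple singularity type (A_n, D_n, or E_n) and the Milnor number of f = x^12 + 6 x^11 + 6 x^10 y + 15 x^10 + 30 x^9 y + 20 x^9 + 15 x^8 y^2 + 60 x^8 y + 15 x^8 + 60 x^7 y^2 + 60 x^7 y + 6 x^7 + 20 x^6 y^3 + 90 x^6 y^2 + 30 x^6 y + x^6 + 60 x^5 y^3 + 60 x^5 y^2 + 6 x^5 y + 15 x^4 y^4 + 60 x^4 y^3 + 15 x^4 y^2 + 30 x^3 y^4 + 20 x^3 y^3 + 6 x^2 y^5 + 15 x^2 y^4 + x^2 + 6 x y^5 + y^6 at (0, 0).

Type A_{5}, Milnor number mu = 5.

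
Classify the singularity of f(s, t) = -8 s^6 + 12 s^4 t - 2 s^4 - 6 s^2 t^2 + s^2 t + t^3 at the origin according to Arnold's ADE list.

D4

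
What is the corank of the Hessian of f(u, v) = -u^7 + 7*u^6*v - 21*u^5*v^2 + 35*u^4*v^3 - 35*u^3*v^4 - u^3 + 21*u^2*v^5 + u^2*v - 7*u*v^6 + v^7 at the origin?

2

Hessian at 0 has rank 0.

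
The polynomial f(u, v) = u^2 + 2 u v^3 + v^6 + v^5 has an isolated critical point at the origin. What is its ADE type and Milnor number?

Type A_{4}, Milnor number mu = 4.

The Hessian of f at 0 is [[2, 0], [0, 0]] with rank 1, so corank 1. A Groebner basis of the Jacobian ideal J(f) in C{u,v} is {u + v^3, u^2, u*v}; counting standard monomials gives mu = 4. Corank 1: A-series; mu = 4 gives A_4.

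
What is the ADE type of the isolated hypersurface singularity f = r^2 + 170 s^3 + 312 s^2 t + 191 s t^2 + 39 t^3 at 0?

D_{4}

The Hessian of f at 0 has rank 1. Corank 2; j^3 = (5*s + 3*t)*(34*s^2 + 42*s*t + 13*t^2) splits into three distinct lines over C (the quadratic factor has nonzero discriminant), so D_4.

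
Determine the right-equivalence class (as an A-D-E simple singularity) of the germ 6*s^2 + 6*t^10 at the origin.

A_9

The Hessian of f at 0 is [[12, 0], [0, 0]] with rank 1, so corank 1. A Groebner basis of the Jacobian ideal J(f) in C{s,t} is {t^9, s}; counting standard monomials gives mu = 9. Corank 1: A-series; mu = 9 gives A_9.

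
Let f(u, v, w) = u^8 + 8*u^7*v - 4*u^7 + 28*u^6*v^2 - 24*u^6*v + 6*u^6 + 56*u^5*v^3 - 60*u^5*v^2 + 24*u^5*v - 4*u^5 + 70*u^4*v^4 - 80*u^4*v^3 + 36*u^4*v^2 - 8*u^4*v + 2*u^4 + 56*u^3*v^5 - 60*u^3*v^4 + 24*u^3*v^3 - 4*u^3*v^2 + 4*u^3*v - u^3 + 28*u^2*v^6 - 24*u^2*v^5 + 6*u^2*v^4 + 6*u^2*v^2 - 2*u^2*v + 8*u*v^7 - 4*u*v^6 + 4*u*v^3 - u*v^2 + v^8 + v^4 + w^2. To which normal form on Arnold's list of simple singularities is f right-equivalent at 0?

The Hessian of f at 0 has rank 1. Corank 2; j^3 = -u*(u + v)^2 has shape L^2 M (L != M), so D-series; mu = 5 gives D_5.

D5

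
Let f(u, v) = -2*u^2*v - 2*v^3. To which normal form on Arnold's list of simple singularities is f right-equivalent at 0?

D_4

The Hessian of f at 0 has rank 0. Corank 2; j^3 = -2*v*(u^2 + v^2) splits into three distinct lines over C (the quadratic factor has nonzero discriminant), so D_4.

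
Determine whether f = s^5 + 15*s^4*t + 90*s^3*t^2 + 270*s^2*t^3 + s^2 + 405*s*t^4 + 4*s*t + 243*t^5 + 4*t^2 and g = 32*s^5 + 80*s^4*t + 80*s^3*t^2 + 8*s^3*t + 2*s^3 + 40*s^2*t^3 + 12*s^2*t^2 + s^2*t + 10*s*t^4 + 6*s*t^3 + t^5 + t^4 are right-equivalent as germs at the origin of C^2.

No.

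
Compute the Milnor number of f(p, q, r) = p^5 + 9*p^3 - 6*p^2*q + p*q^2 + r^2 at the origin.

6

The Hessian of f at 0 is [[0, 0, 0], [0, 0, 0], [0, 0, 2]] with rank 1, so corank 2. A Groebner basis of the Jacobian ideal J(f) in C{p,q,r} is {-243*p*q/5 + q^4 + 81*q^2/5, p*q^2 - q^3/3, p^2 - p*q/3, r}; counting standard monomials gives mu = 6. Corank 2; j^3 = p*(3*p - q)^2 has shape L^2 M (L != M), so D-series; mu = 6 gives D_6.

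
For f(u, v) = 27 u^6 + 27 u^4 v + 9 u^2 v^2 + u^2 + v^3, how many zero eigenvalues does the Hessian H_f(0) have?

1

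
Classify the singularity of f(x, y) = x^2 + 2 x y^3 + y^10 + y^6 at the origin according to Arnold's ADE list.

A9

The Hessian of f at 0 has rank 1. Corank 1: A-series; mu = 9 gives A_9.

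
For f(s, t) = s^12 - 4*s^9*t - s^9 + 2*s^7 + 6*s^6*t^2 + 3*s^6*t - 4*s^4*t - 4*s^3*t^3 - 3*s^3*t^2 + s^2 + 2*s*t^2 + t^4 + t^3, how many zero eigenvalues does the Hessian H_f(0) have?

The Hessian at 0 is [[2, 0], [0, 0]] of rank 1; hence corank 1.

1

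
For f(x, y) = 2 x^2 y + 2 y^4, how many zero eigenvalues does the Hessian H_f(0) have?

Hessian at 0 has rank 0.

2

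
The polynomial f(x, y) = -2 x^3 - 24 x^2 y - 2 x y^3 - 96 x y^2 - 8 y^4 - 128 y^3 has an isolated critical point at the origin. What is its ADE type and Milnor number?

Type E_{7}, Milnor number mu = 7.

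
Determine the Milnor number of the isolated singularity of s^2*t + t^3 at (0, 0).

4

The Hessian of f at 0 is [[0, 0], [0, 0]] with rank 0, so corank 2. A Groebner basis of the Jacobian ideal J(f) in C{s,t} is {t^3, s^2 + 3*t^2, s*t}; counting standard monomials gives mu = 4. Corank 2; j^3 = t*(s^2 + t^2) splits into three distinct lines over C (the quadratic factor has nonzero discriminant), so D_4.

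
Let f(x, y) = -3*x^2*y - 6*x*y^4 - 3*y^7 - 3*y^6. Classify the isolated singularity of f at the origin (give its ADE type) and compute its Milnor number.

Type D_{7}, Milnor number mu = 7.

The Hessian of f at 0 is [[0, 0], [0, 0]] with rank 0, so corank 2. A Groebner basis of the Jacobian ideal J(f) in C{x,y} is {x*y + y^4, x^3, x^2*y, -x^2/6 + x*y^2}; counting standard monomials gives mu = 7. Corank 2; j^3 = -3*x^2*y has shape L^2 M (L != M), so D-series; mu = 7 gives D_7.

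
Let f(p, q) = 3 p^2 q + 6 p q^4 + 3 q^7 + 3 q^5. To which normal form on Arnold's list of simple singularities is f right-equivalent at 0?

D6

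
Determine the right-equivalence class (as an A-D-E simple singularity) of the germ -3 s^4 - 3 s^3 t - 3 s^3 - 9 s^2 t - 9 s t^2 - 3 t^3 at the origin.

E_7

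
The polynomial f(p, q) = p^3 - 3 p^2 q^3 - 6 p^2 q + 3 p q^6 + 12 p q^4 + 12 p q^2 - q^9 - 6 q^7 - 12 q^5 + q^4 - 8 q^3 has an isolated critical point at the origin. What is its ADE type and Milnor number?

Type E_{6}, Milnor number mu = 6.

The Hessian of f at 0 is [[0, 0], [0, 0]] with rank 0, so corank 2. A Groebner basis of the Jacobian ideal J(f) in C{p,q} is {q^3, p^2 - 4*p*q + 4*q^2}; counting standard monomials gives mu = 6. Corank 2; j^3 = (p - 2*q)^3 is a perfect cube, so E-series; the 4-jet and mu = 6 give E_6.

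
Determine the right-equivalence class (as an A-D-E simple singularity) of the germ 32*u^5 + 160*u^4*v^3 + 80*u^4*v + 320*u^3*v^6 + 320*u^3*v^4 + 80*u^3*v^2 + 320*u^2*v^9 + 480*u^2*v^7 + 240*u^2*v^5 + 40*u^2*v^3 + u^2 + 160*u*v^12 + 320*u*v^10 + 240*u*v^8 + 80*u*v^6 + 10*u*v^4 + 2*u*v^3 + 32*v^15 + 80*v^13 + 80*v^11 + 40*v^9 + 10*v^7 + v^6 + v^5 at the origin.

A_{4}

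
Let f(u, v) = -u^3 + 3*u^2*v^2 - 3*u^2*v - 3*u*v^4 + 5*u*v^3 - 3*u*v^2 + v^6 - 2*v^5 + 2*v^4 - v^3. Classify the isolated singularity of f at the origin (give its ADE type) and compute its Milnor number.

Type E7, Milnor number mu = 7.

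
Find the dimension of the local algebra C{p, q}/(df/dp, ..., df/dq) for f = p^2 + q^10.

The Hessian of f at 0 is [[2, 0], [0, 0]] with rank 1, so corank 1. A Groebner basis of the Jacobian ideal J(f) in C{p,q} is {q^9, p}; counting standard monomials gives mu = 9. Corank 1: A-series; mu = 9 gives A_9.

9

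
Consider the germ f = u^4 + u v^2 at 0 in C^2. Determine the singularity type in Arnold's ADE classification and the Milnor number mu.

The Hessian of f at 0 is [[0, 0], [0, 0]] with rank 0, so corank 2. A Groebner basis of the Jacobian ideal J(f) in C{u,v} is {u^3 + v^2/4, v^3, u*v}; counting standard monomials gives mu = 5. Corank 2; j^3 = u*v^2 has shape L^2 M (L != M), so D-series; mu = 5 gives D_5.

Type D_{5}, Milnor number mu = 5.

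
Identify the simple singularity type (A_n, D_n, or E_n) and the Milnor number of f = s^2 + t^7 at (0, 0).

The Hessian of f at 0 has rank 1. Corank 1: A-series; mu = 6 gives A_6.

Type A_6, Milnor number mu = 6.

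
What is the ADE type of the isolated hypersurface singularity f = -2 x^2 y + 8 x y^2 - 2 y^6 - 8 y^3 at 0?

D7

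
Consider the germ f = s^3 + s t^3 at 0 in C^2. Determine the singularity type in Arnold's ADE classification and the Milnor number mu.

The Hessian of f at 0 has rank 0. Corank 2; j^3 = s^3 is a perfect cube, so E-series; the 4-jet and mu = 7 give E_7.

Type E_{7}, Milnor number mu = 7.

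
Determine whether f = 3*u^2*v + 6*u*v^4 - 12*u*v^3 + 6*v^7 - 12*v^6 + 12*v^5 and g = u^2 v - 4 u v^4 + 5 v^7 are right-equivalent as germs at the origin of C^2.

The Hessian of f at 0 has rank 0. Corank 2; j^3 = 3*u^2*v has shape L^2 M (L != M), so D-series; mu = 8 gives D_8. The Hessian of g at 0 has rank 0. Corank 2; j^3 = u^2*v has shape L^2 M (L != M), so D-series; mu = 8 gives D_8. Both have type D_8, hence right-equivalent.

Yes.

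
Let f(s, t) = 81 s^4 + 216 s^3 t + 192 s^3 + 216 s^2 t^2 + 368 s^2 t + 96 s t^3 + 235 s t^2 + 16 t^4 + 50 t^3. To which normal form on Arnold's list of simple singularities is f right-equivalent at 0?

The Hessian of f at 0 is [[0, 0], [0, 0]] with rank 0, so corank 2. A Groebner basis of the Jacobian ideal J(f) in C{s,t} is {s*t^2 + 640*s*t/3 + 400*t^2/3, -1024*s*t/3 + t^3 - 640*t^2/3, s^2 + 31*s*t/24 + 5*t^2/12}; counting standard monomials gives mu = 5. Corank 2; j^3 = (3*s + 2*t)*(8*s + 5*t)^2 has shape L^2 M (L != M), so D-series; mu = 5 gives D_5.

D_5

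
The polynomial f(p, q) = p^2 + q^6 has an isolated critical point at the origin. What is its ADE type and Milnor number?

Type A_{5}, Milnor number mu = 5.

The Hessian of f at 0 is [[2, 0], [0, 0]] with rank 1, so corank 1. A Groebner basis of the Jacobian ideal J(f) in C{p,q} is {q^5, p}; counting standard monomials gives mu = 5. Corank 1: A-series; mu = 5 gives A_5.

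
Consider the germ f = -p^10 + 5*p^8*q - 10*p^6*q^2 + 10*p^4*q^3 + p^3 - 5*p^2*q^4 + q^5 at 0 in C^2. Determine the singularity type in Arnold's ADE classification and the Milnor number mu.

Type E_{8}, Milnor number mu = 8.

The Hessian of f at 0 has rank 0. Corank 2; j^3 = p^3 is a perfect cube, so E-series; the 5-jet and mu = 8 give E_8.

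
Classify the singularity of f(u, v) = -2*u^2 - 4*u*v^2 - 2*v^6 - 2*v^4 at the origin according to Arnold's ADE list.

The Hessian of f at 0 is [[-4, 0], [0, 0]] with rank 1, so corank 1. A Groebner basis of the Jacobian ideal J(f) in C{u,v} is {u^3, u^2*v, u + v^2}; counting standard monomials gives mu = 5. Corank 1: A-series; mu = 5 gives A_5.

A_5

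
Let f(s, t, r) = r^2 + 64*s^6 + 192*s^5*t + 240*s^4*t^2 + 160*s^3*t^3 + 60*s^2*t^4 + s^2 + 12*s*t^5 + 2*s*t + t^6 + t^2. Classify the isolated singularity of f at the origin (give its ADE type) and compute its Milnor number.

The Hessian of f at 0 is [[2, 2, 0], [2, 2, 0], [0, 0, 2]] with rank 2, so corank 1. A Groebner basis of the Jacobian ideal J(f) in C{s,t,r} is {t^5, s + t, r}; counting standard monomials gives mu = 5. Corank 1: A-series; mu = 5 gives A_5.

Type A_{5}, Milnor number mu = 5.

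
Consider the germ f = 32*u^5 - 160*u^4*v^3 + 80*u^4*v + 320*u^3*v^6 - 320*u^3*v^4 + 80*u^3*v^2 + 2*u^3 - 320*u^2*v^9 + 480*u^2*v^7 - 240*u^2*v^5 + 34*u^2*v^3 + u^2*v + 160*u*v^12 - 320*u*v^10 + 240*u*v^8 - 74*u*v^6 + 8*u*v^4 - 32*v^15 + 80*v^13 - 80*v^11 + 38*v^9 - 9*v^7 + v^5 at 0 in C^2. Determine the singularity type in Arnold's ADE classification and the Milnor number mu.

Type D_6, Milnor number mu = 6.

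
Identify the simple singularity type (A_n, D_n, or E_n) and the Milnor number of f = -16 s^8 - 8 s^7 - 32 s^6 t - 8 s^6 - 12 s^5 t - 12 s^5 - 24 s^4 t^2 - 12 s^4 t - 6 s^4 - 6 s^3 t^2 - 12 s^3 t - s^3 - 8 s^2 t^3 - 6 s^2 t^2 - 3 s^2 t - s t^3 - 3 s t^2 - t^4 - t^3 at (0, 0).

The Hessian of f at 0 is [[0, 0], [0, 0]] with rank 0, so corank 2. A Groebner basis of the Jacobian ideal J(f) in C{s,t} is {3*s^2/2 + 3*s*t + t^4 + t^3/2 + 3*t^2/2, s^3 - 15*s^2/2 - 15*s*t - 3*t^3/2 - 15*t^2/2, s^2*t + 11*s^2/2 + 11*s*t + 5*t^3/6 + 11*t^2/2, -3*s^2 + s*t^2 - 6*s*t - 3*t^2}; counting standard monomials gives mu = 7. Corank 2; j^3 = -(s + t)^3 is a perfect cube, so E-series; the 4-jet and mu = 7 give E_7.

Type E_7, Milnor number mu = 7.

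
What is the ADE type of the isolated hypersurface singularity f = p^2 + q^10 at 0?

The Hessian of f at 0 has rank 1. Corank 1: A-series; mu = 9 gives A_9.

A9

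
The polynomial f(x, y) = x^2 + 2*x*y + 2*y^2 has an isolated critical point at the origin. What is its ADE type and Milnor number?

The Hessian of f at 0 is [[2, 2], [2, 4]] with rank 2, so corank 0. A Groebner basis of the Jacobian ideal J(f) in C{x,y} is {x, y}; counting standard monomials gives mu = 1. Corank 0: nondegenerate Morse point, so A_1.

Type A1, Milnor number mu = 1.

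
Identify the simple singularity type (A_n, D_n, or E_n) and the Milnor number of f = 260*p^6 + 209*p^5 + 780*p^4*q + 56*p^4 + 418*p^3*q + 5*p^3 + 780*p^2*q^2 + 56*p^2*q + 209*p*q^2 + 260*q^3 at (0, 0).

The Hessian of f at 0 is [[0, 0], [0, 0]] with rank 0, so corank 2. A Groebner basis of the Jacobian ideal J(f) in C{p,q} is {q^3, p^2 - q^2, p*q + 2*q^2}; counting standard monomials gives mu = 4. Corank 2; j^3 = (p + 4*q)*(5*p^2 + 36*p*q + 65*q^2) splits into three distinct lines over C (the quadratic factor has nonzero discriminant), so D_4.

Type D4, Milnor number mu = 4.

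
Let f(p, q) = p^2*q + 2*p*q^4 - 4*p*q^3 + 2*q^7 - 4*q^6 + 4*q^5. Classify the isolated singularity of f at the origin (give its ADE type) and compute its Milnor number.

The Hessian of f at 0 has rank 0. Corank 2; j^3 = p^2*q has shape L^2 M (L != M), so D-series; mu = 8 gives D_8.

Type D_{8}, Milnor number mu = 8.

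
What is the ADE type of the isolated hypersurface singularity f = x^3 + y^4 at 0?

E_6

The Hessian of f at 0 has rank 0. Corank 2; j^3 = x^3 is a perfect cube, so E-series; the 4-jet and mu = 6 give E_6.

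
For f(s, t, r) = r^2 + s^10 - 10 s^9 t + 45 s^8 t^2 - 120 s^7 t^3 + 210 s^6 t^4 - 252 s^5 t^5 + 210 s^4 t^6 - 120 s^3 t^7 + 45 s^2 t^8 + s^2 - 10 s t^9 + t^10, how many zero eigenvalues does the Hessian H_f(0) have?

1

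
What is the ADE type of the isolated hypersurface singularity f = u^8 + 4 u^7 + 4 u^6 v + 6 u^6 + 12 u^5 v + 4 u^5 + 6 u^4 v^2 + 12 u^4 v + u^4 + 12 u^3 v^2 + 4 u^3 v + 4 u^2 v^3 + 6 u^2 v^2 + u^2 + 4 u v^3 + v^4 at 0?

The Hessian of f at 0 is [[2, 0], [0, 0]] with rank 1, so corank 1. A Groebner basis of the Jacobian ideal J(f) in C{u,v} is {v^3, u}; counting standard monomials gives mu = 3. Corank 1: A-series; mu = 3 gives A_3.

A_{3}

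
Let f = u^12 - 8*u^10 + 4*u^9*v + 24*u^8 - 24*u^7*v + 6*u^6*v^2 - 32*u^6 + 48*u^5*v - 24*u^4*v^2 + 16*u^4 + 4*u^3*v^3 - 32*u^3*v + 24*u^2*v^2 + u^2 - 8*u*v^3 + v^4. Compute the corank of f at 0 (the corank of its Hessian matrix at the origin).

1

Hessian at 0 has rank 1.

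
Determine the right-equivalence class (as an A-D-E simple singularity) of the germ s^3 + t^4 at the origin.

E6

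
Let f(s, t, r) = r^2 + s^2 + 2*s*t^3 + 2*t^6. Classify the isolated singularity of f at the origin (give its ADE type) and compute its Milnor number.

Type A_5, Milnor number mu = 5.

The Hessian of f at 0 has rank 2. Corank 1: A-series; mu = 5 gives A_5.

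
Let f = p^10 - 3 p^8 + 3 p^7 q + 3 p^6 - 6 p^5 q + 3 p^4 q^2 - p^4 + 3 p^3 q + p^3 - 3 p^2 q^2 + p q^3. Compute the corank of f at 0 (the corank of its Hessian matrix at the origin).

2

Hessian at 0 has rank 0.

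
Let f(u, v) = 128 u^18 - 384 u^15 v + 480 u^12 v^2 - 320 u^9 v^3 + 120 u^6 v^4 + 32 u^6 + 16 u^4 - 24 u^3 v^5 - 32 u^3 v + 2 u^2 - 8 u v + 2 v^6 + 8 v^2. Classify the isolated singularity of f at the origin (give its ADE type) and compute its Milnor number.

Type A_{5}, Milnor number mu = 5.

The Hessian of f at 0 has rank 1. Corank 1: A-series; mu = 5 gives A_5.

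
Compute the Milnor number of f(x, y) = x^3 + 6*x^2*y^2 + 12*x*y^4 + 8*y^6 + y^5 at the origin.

The Hessian of f at 0 has rank 0. Corank 2; j^3 = x^3 is a perfect cube, so E-series; the 5-jet and mu = 8 give E_8.

8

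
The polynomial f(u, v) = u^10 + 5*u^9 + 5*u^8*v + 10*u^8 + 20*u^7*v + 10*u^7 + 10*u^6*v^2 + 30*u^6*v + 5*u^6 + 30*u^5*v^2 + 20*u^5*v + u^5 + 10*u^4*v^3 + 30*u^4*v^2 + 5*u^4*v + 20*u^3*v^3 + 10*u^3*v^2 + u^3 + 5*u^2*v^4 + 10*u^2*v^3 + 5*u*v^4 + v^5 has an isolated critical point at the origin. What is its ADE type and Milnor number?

The Hessian of f at 0 has rank 0. Corank 2; j^3 = u^3 is a perfect cube, so E-series; the 5-jet and mu = 8 give E_8.

Type E_8, Milnor number mu = 8.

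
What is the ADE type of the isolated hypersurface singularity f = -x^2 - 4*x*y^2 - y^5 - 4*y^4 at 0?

A_{4}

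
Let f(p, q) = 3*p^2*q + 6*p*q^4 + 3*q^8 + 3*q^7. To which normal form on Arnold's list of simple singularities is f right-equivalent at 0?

D_9

The Hessian of f at 0 has rank 0. Corank 2; j^3 = 3*p^2*q has shape L^2 M (L != M), so D-series; mu = 9 gives D_9.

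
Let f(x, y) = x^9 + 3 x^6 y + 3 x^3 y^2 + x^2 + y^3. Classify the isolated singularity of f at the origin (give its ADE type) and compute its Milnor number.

The Hessian of f at 0 has rank 1. Corank 1: A-series; mu = 2 gives A_2.

Type A2, Milnor number mu = 2.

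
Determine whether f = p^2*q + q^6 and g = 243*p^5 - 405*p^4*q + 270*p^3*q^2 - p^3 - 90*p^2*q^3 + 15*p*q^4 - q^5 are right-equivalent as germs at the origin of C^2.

No.

The Hessian of f at 0 is [[0, 0], [0, 0]] with rank 0, so corank 2. A Groebner basis of the Jacobian ideal J(f) in C{p,q} is {p^2/6 + q^5, p^3, p*q}; counting standard monomials gives mu = 7. Corank 2; j^3 = p^2*q has shape L^2 M (L != M), so D-series; mu = 7 gives D_7. The Hessian of g at 0 is [[0, 0], [0, 0]] with rank 0, so corank 2. A Groebner basis of the Jacobian ideal J(g) in C{p,q} is {q^5, p*q^3 - q^4/12, p^2}; counting standard monomials gives mu = 8. Corank 2; j^3 = -p^3 is a perfect cube, so E-series; the 5-jet and mu = 8 give E_8. f is D_7 but g is E_8, hence not right-equivalent.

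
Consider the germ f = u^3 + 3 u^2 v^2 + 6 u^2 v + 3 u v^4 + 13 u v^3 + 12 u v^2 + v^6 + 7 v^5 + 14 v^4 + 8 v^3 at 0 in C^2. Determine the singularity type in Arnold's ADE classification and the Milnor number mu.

The Hessian of f at 0 has rank 0. Corank 2; j^3 = (u + 2*v)^3 is a perfect cube, so E-series; the 4-jet and mu = 7 give E_7.

Type E_7, Milnor number mu = 7.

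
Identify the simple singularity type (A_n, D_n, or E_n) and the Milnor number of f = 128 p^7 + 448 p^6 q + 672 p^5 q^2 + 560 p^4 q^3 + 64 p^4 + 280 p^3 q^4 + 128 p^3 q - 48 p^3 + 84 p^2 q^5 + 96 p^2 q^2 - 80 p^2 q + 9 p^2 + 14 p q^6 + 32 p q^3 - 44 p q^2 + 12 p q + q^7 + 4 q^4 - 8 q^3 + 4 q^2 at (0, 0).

Type A6, Milnor number mu = 6.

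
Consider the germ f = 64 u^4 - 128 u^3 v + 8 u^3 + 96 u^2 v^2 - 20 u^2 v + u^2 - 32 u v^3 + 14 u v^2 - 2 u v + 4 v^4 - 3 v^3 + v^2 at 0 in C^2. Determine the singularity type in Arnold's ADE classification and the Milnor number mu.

Type A_2, Milnor number mu = 2.

The Hessian of f at 0 has rank 1. Corank 1: A-series; mu = 2 gives A_2.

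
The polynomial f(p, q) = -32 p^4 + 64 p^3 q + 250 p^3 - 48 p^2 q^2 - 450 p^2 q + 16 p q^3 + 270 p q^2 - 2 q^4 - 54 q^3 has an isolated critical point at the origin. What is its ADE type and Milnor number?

Type E_6, Milnor number mu = 6.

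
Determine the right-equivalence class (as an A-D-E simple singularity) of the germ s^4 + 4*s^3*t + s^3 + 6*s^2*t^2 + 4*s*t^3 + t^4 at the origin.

The Hessian of f at 0 has rank 0. Corank 2; j^3 = s^3 is a perfect cube, so E-series; the 4-jet and mu = 6 give E_6.

E_{6}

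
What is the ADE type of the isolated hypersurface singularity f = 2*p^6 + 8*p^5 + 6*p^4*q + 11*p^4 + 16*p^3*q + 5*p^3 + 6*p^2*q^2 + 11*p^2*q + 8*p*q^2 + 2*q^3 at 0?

D_4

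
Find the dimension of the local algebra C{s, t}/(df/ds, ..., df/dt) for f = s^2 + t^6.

5

The Hessian of f at 0 has rank 1. Corank 1: A-series; mu = 5 gives A_5.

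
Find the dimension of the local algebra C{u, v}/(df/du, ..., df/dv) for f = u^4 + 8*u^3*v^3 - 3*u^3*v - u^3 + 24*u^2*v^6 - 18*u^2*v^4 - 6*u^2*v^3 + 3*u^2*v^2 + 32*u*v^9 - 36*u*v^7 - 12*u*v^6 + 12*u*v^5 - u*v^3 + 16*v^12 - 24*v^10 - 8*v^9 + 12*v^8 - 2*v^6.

The Hessian of f at 0 has rank 0. Corank 2; j^3 = -u^3 is a perfect cube, so E-series; the 4-jet and mu = 7 give E_7.

7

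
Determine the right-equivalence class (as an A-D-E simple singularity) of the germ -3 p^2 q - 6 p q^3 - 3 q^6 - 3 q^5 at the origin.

The Hessian of f at 0 has rank 0. Corank 2; j^3 = -3*p^2*q has shape L^2 M (L != M), so D-series; mu = 7 gives D_7.

D_{7}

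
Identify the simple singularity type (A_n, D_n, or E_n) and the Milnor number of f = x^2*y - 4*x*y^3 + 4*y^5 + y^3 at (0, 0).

Type D_{4}, Milnor number mu = 4.

The Hessian of f at 0 has rank 0. Corank 2; j^3 = y*(x^2 + y^2) splits into three distinct lines over C (the quadratic factor has nonzero discriminant), so D_4.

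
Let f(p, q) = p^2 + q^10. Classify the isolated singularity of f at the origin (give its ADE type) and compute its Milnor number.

Type A_{9}, Milnor number mu = 9.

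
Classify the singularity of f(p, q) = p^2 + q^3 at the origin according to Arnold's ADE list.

A2

The Hessian of f at 0 has rank 1. Corank 1: A-series; mu = 2 gives A_2.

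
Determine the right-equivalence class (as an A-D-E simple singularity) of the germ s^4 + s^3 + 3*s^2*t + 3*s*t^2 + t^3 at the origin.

The Hessian of f at 0 has rank 0. Corank 2; j^3 = (s + t)^3 is a perfect cube, so E-series; the 4-jet and mu = 6 give E_6.

E_6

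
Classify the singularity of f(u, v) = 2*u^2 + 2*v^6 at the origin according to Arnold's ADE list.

A_{5}

The Hessian of f at 0 is [[4, 0], [0, 0]] with rank 1, so corank 1. A Groebner basis of the Jacobian ideal J(f) in C{u,v} is {v^5, u}; counting standard monomials gives mu = 5. Corank 1: A-series; mu = 5 gives A_5.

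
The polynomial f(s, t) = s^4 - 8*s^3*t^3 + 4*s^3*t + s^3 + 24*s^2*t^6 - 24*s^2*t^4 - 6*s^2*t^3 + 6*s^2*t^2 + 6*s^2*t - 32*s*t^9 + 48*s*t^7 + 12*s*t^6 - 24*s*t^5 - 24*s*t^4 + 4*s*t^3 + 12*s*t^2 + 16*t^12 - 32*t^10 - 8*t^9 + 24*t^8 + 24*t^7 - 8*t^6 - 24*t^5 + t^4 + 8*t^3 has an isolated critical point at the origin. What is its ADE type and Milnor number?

Type E6, Milnor number mu = 6.

The Hessian of f at 0 has rank 0. Corank 2; j^3 = (s + 2*t)^3 is a perfect cube, so E-series; the 4-jet and mu = 6 give E_6.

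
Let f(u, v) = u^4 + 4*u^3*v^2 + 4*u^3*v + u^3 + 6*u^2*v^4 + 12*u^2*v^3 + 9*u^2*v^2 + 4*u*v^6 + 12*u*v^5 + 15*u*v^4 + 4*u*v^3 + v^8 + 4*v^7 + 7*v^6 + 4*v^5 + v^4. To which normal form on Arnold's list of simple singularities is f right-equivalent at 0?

The Hessian of f at 0 has rank 0. Corank 2; j^3 = u^3 is a perfect cube, so E-series; the 4-jet and mu = 6 give E_6.

E_{6}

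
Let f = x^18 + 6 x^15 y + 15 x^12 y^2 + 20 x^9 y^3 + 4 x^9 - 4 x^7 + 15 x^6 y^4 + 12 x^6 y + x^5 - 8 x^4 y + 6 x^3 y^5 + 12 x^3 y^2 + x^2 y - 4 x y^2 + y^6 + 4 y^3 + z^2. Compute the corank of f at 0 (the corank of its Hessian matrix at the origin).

2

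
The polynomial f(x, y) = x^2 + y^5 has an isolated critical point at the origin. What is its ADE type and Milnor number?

Type A_4, Milnor number mu = 4.

The Hessian of f at 0 has rank 1. Corank 1: A-series; mu = 4 gives A_4.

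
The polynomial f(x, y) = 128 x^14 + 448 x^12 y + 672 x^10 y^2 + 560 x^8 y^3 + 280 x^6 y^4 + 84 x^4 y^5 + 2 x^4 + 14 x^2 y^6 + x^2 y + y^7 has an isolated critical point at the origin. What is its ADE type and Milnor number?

Type D8, Milnor number mu = 8.

The Hessian of f at 0 has rank 0. Corank 2; j^3 = x^2*y has shape L^2 M (L != M), so D-series; mu = 8 gives D_8.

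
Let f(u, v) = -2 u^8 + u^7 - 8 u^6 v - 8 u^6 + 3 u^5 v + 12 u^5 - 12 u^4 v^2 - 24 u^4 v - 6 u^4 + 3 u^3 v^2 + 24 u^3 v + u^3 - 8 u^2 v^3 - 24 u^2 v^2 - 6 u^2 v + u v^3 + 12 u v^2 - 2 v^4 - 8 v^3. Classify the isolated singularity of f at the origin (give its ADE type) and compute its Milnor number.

The Hessian of f at 0 is [[0, 0], [0, 0]] with rank 0, so corank 2. A Groebner basis of the Jacobian ideal J(f) in C{u,v} is {-3*u^2/164 + 3*u*v/41 + v^4 - v^3/164 - 3*v^2/41, u^3 - 141*u^2/82 + 282*u*v/41 - 703*v^3/82 - 282*v^2/41, u^2*v - 95*u^2/164 + 95*u*v/41 - 2063*v^3/492 - 95*v^2/41, -6*u^2/41 + u*v^2 + 24*u*v/41 - 84*v^3/41 - 24*v^2/41}; counting standard monomials gives mu = 7. Corank 2; j^3 = (u - 2*v)^3 is a perfect cube, so E-series; the 4-jet and mu = 7 give E_7.

Type E_7, Milnor number mu = 7.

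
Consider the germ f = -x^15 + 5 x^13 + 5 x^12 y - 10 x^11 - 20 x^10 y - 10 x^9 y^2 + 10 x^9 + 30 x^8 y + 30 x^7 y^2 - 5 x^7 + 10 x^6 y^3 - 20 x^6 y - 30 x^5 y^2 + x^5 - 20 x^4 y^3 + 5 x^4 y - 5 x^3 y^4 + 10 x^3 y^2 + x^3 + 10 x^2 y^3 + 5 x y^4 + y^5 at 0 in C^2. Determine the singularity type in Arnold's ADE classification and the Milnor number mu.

The Hessian of f at 0 has rank 0. Corank 2; j^3 = x^3 is a perfect cube, so E-series; the 5-jet and mu = 8 give E_8.

Type E8, Milnor number mu = 8.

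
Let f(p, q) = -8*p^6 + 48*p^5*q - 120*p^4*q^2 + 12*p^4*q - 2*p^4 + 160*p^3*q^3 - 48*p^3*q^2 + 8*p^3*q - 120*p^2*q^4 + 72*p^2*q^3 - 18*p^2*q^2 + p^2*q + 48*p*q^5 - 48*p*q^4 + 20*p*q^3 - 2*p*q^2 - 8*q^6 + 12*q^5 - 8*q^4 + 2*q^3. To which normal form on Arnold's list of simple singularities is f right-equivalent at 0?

The Hessian of f at 0 is [[0, 0], [0, 0]] with rank 0, so corank 2. A Groebner basis of the Jacobian ideal J(f) in C{p,q} is {q^3, p^2 + 2*q^2, p*q - q^2}; counting standard monomials gives mu = 4. Corank 2; j^3 = q*(p^2 - 2*p*q + 2*q^2) splits into three distinct lines over C (the quadratic factor has nonzero discriminant), so D_4.

D_4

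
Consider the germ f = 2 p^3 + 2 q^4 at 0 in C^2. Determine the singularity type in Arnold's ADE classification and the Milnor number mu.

The Hessian of f at 0 is [[0, 0], [0, 0]] with rank 0, so corank 2. A Groebner basis of the Jacobian ideal J(f) in C{p,q} is {q^3, p^2}; counting standard monomials gives mu = 6. Corank 2; j^3 = 2*p^3 is a perfect cube, so E-series; the 4-jet and mu = 6 give E_6.

Type E_6, Milnor number mu = 6.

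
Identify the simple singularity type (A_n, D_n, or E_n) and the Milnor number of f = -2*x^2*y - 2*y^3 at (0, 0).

The Hessian of f at 0 is [[0, 0], [0, 0]] with rank 0, so corank 2. A Groebner basis of the Jacobian ideal J(f) in C{x,y} is {y^3, x^2 + 3*y^2, x*y}; counting standard monomials gives mu = 4. Corank 2; j^3 = -2*y*(x^2 + y^2) splits into three distinct lines over C (the quadratic factor has nonzero discriminant), so D_4.

Type D_4, Milnor number mu = 4.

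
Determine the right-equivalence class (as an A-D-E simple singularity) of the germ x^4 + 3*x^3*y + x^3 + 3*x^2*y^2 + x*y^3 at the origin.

E_7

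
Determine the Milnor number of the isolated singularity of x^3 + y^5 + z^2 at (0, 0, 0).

The Hessian of f at 0 is [[0, 0, 0], [0, 0, 0], [0, 0, 2]] with rank 1, so corank 2. A Groebner basis of the Jacobian ideal J(f) in C{x,y,z} is {y^4, x^2, z}; counting standard monomials gives mu = 8. Corank 2; j^3 = x^3 is a perfect cube, so E-series; the 5-jet and mu = 8 give E_8.

8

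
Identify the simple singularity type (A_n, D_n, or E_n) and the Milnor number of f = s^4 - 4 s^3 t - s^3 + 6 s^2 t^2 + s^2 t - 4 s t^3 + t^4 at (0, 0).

Type D5, Milnor number mu = 5.

The Hessian of f at 0 has rank 0. Corank 2; j^3 = -s^2*(s - t) has shape L^2 M (L != M), so D-series; mu = 5 gives D_5.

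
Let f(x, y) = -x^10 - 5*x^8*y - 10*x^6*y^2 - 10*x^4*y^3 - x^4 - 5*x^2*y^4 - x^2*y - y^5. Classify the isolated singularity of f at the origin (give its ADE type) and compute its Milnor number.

Type D6, Milnor number mu = 6.

The Hessian of f at 0 has rank 0. Corank 2; j^3 = -x^2*y has shape L^2 M (L != M), so D-series; mu = 6 gives D_6.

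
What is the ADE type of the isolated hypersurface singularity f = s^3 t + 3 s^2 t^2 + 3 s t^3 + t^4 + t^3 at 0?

The Hessian of f at 0 has rank 0. Corank 2; j^3 = t^3 is a perfect cube, so E-series; the 4-jet and mu = 7 give E_7.

E_7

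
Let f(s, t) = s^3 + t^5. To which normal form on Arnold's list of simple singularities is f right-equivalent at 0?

The Hessian of f at 0 has rank 0. Corank 2; j^3 = s^3 is a perfect cube, so E-series; the 5-jet and mu = 8 give E_8.

E_{8}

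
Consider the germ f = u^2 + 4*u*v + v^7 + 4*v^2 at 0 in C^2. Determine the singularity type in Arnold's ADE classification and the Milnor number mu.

Type A_{6}, Milnor number mu = 6.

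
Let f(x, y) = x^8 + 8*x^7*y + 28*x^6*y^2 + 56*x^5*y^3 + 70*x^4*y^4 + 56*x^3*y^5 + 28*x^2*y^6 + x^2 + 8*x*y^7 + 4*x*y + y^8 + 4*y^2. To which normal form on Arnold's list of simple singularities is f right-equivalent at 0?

A_{7}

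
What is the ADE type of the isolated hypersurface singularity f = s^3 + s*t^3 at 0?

The Hessian of f at 0 has rank 0. Corank 2; j^3 = s^3 is a perfect cube, so E-series; the 4-jet and mu = 7 give E_7.

E_{7}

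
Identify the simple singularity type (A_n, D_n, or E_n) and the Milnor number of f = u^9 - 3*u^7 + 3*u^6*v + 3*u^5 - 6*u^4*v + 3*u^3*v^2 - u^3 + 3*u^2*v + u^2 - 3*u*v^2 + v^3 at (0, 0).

Type A_{2}, Milnor number mu = 2.

The Hessian of f at 0 has rank 1. Corank 1: A-series; mu = 2 gives A_2.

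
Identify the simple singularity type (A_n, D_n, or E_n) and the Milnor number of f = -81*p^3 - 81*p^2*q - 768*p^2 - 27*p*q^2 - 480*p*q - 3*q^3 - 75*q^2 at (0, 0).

Type A_2, Milnor number mu = 2.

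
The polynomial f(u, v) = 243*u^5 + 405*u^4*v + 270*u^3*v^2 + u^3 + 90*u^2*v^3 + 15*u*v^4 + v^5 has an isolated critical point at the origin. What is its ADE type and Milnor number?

The Hessian of f at 0 is [[0, 0], [0, 0]] with rank 0, so corank 2. A Groebner basis of the Jacobian ideal J(f) in C{u,v} is {v^5, u*v^3 + v^4/12, u^2}; counting standard monomials gives mu = 8. Corank 2; j^3 = u^3 is a perfect cube, so E-series; the 5-jet and mu = 8 give E_8.

Type E8, Milnor number mu = 8.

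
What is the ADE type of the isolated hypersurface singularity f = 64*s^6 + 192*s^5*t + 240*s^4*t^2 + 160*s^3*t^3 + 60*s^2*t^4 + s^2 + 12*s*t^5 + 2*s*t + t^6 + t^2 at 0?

The Hessian of f at 0 has rank 1. Corank 1: A-series; mu = 5 gives A_5.

A_{5}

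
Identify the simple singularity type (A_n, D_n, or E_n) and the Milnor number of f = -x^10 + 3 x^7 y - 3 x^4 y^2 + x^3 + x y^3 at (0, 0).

Type E7, Milnor number mu = 7.

The Hessian of f at 0 has rank 0. Corank 2; j^3 = x^3 is a perfect cube, so E-series; the 4-jet and mu = 7 give E_7.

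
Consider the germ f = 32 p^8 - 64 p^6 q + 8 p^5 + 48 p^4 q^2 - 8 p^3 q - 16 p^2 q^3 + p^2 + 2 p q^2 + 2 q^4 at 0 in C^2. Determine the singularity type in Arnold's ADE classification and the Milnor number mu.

Type A3, Milnor number mu = 3.

The Hessian of f at 0 is [[2, 0], [0, 0]] with rank 1, so corank 1. A Groebner basis of the Jacobian ideal J(f) in C{p,q} is {p^2, p*q, p + q^2}; counting standard monomials gives mu = 3. Corank 1: A-series; mu = 3 gives A_3.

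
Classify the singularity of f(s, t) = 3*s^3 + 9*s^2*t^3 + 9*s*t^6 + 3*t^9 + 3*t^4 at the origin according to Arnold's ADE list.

E_{6}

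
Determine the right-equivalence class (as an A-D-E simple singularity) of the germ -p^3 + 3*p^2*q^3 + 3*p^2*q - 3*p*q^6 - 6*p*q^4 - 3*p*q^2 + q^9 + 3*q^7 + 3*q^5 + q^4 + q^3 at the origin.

E_6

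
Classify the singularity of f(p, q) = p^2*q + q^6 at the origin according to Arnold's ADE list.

D7

The Hessian of f at 0 has rank 0. Corank 2; j^3 = p^2*q has shape L^2 M (L != M), so D-series; mu = 7 gives D_7.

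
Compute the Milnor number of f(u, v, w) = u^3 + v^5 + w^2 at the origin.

8

The Hessian of f at 0 is [[0, 0, 0], [0, 0, 0], [0, 0, 2]] with rank 1, so corank 2. A Groebner basis of the Jacobian ideal J(f) in C{u,v,w} is {v^4, u^2, w}; counting standard monomials gives mu = 8. Corank 2; j^3 = u^3 is a perfect cube, so E-series; the 5-jet and mu = 8 give E_8.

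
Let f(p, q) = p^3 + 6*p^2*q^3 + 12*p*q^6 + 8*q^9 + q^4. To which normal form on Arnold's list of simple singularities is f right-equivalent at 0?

E6

The Hessian of f at 0 has rank 0. Corank 2; j^3 = p^3 is a perfect cube, so E-series; the 4-jet and mu = 6 give E_6.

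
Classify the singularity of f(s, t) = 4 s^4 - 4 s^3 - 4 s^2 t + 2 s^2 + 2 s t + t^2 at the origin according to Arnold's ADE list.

The Hessian of f at 0 is [[4, 2], [2, 2]] with rank 2, so corank 0. A Groebner basis of the Jacobian ideal J(f) in C{s,t} is {s, t}; counting standard monomials gives mu = 1. Corank 0: nondegenerate Morse point, so A_1.

A_1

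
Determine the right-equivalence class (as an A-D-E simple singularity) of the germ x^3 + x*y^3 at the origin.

The Hessian of f at 0 has rank 0. Corank 2; j^3 = x^3 is a perfect cube, so E-series; the 4-jet and mu = 7 give E_7.

E_{7}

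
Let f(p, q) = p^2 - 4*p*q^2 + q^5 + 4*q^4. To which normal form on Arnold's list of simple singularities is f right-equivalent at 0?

The Hessian of f at 0 is [[2, 0], [0, 0]] with rank 1, so corank 1. A Groebner basis of the Jacobian ideal J(f) in C{p,q} is {p^2, -p/2 + q^2}; counting standard monomials gives mu = 4. Corank 1: A-series; mu = 4 gives A_4.

A_4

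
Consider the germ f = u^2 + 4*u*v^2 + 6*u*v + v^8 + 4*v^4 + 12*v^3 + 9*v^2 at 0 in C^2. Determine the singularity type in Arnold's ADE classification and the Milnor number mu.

Type A_7, Milnor number mu = 7.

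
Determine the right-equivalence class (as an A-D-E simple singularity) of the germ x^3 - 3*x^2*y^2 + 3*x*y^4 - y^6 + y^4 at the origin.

E_6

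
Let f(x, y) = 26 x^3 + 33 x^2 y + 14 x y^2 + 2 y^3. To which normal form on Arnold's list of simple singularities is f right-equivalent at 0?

D_{4}

The Hessian of f at 0 is [[0, 0], [0, 0]] with rank 0, so corank 2. A Groebner basis of the Jacobian ideal J(f) in C{x,y} is {y^3, x^2 - 2*y^2/3, x*y + y^2}; counting standard monomials gives mu = 4. Corank 2; j^3 = (2*x + y)*(13*x^2 + 10*x*y + 2*y^2) splits into three distinct lines over C (the quadratic factor has nonzero discriminant), so D_4.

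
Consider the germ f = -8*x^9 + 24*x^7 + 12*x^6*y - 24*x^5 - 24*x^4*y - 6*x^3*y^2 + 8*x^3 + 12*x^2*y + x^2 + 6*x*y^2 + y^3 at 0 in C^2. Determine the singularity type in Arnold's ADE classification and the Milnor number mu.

Type A_{2}, Milnor number mu = 2.

The Hessian of f at 0 has rank 1. Corank 1: A-series; mu = 2 gives A_2.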